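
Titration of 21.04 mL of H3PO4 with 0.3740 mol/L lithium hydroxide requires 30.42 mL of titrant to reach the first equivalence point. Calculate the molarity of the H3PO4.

0.541 M

n(LiOH) = 0.3740 x 0.03042 = 0.01138 mol.
At the first equivalence point, 1 mol OH^- react per mol H3PO4, so n(H3PO4) = 0.01138 / 1 = 0.01138 mol.
[H3PO4] = 0.01138 / 0.02104 L = 0.541 M.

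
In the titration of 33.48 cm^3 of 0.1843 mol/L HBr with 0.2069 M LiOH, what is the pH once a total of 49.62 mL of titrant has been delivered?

n(acid) = 0.1843 x 0.03348 = 0.006170 mol; n(LiOH) added = 0.2069 x 0.04962 = 0.01027 mol.
Base is in excess by 0.01027 - 0.006170 = 0.004096 mol in a total volume of 0.08310 L.
[OH^-] = 0.004096/0.08310 = 0.04929 M, so pOH = 1.31 and pH = 14.00 - 1.31 = 12.69.

12.69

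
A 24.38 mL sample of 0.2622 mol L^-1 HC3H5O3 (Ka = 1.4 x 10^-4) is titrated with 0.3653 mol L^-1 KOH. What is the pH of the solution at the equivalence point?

n(HC3H5O3) = 0.2622 x 0.02438 = 0.006392 mol; V(KOH) at equivalence = 0.006392/0.3653 = 0.01750 L.
At equivalence all the acid is converted to C3H5O3-; total volume = 0.02438 + 0.01750 = 0.04188 L, so [C3H5O3-] = 0.006392/0.04188 = 0.1526 M.
Kb = Kw/Ka = 1.0e-14 / 1.4 x 10^-4 = 7.14e-11.
[OH^-] = sqrt(Kb x [C3H5O3-]) = sqrt(7.14e-11 x 0.1526) = 3.30e-6 M.
pOH = 5.48, so pH = 14.00 - 5.48 = 8.52.

8.52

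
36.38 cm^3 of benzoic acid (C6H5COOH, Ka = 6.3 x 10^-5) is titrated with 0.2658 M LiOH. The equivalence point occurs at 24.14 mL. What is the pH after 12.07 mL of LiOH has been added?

4.20

12.07 mL is exactly half the equivalence volume (24.14/2), i.e. the half-equivalence point.
There, n(HA) = n(A^-), so pH = pKa = -log(6.3 x 10^-5) = 4.20.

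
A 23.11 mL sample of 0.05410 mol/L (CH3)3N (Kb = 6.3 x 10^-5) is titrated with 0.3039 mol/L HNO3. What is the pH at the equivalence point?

5.57

n((CH3)3N) = 0.05410 x 0.02311 = 0.001250 mol; V(HNO3) at equivalence = 0.001250/0.3039 = 0.004114 L.
At equivalence the base is fully converted to (CH3)3NH+; total volume = 0.02722 L, so [(CH3)3NH+] = 0.001250/0.02722 = 0.04592 M.
Ka((CH3)3NH+) = Kw/Kb = 1.0e-14 / 6.3 x 10^-5 = 1.59e-10.
[H^+] = sqrt(Ka x [(CH3)3NH+]) = sqrt(1.59e-10 x 0.04592) = 2.70e-6 M.
pH = -log(2.70e-6) = 5.57.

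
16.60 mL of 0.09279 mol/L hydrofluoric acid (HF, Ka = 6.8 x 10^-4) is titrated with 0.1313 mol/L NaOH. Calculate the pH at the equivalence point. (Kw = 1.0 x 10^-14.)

7.95

n(HF) = 0.09279 x 0.01660 = 0.001540 mol; V(NaOH) at equivalence = 0.001540/0.1313 = 0.01173 L.
At equivalence all the acid is converted to F-; total volume = 0.01660 + 0.01173 = 0.02833 L, so [F-] = 0.001540/0.02833 = 0.05437 M.
Kb = Kw/Ka = 1.0e-14 / 6.8 x 10^-4 = 1.47e-11.
[OH^-] = sqrt(Kb x [F-]) = sqrt(1.47e-11 x 0.05437) = 8.94e-7 M.
pOH = 6.05, so pH = 14.00 - 6.05 = 7.95.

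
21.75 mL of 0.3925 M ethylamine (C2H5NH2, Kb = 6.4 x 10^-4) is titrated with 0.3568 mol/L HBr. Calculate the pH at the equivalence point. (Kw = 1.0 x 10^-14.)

n(C2H5NH2) = 0.3925 x 0.02175 = 0.008537 mol; V(HBr) at equivalence = 0.008537/0.3568 = 0.02393 L.
At equivalence the base is fully converted to C2H5NH3+; total volume = 0.04568 L, so [C2H5NH3+] = 0.008537/0.04568 = 0.1869 M.
Ka(C2H5NH3+) = Kw/Kb = 1.0e-14 / 6.4 x 10^-4 = 1.56e-11.
[H^+] = sqrt(Ka x [C2H5NH3+]) = sqrt(1.56e-11 x 0.1869) = 1.71e-6 M.
pH = -log(1.71e-6) = 5.77.

5.77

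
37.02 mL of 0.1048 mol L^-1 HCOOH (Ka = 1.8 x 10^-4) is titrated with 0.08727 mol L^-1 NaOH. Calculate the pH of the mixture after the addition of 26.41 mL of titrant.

Initial n(HCOOH) = 0.1048 x 0.03702 = 0.003880 mol.
n(NaOH) added = 0.08727 x 0.02641 = 0.002305 mol, converting that many moles of HCOOH to HCOO-.
Remaining n(HCOOH) = 0.001575 mol; n(HCOO-) = 0.002305 mol.
By Henderson-Hasselbalch, pH = pKa + log([A^-]/[HA]) = 3.74 + log(0.002305/0.001575) = 3.74 + (+0.17) = 3.91.

3.91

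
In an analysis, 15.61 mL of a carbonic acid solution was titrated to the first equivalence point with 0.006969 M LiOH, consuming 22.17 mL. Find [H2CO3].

0.00990 M

n(LiOH) = 0.006969 x 0.02217 = 0.0001545 mol.
At the first equivalence point, 1 mol OH^- react per mol H2CO3, so n(H2CO3) = 0.0001545 / 1 = 0.0001545 mol.
[H2CO3] = 0.0001545 / 0.01561 L = 0.00990 M.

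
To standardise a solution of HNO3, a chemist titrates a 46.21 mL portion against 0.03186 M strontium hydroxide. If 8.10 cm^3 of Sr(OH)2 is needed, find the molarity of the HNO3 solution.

0.0112 M

n(Sr(OH)2) delivered = 0.03186 x 0.008100 = 0.0002581 mol.
The reaction is 2 HNO3 + 1 Sr(OH)2, so n(HNO3) = 0.0002581 x 2/1 = 0.0005161 mol.
[HNO3] = 0.0005161 mol / 0.04621 L = 0.0112 M.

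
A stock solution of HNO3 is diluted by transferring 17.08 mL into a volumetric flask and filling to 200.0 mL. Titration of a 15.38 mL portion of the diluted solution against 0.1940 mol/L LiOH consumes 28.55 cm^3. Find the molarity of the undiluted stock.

n(LiOH) = 0.1940 x 0.02855 = 0.005539 mol.
n(HNO3) in the aliquot = 0.005539 mol.
[diluted HNO3] = 0.005539 / 0.01538 = 0.3601 M.
Dilution factor = 200.0/17.08 = 11.71, so [stock] = 0.3601 x 11.71 = 4.22 M.

4.22 M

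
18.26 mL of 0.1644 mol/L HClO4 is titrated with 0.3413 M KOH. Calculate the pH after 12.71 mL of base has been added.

n(acid) = 0.1644 x 0.01826 = 0.003002 mol; n(KOH) added = 0.3413 x 0.01271 = 0.004338 mol.
Base is in excess by 0.004338 - 0.003002 = 0.001336 mol in a total volume of 0.03097 L.
[OH^-] = 0.001336/0.03097 = 0.04314 M, so pOH = 1.37 and pH = 14.00 - 1.37 = 12.63.

12.63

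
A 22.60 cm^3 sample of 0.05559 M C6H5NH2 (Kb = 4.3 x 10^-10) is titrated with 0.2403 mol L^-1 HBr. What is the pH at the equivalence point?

2.99

n(C6H5NH2) = 0.05559 x 0.02260 = 0.001256 mol; V(HBr) at equivalence = 0.001256/0.2403 = 0.005228 L.
At equivalence the base is fully converted to C6H5NH3+; total volume = 0.02783 L, so [C6H5NH3+] = 0.001256/0.02783 = 0.04515 M.
Ka(C6H5NH3+) = Kw/Kb = 1.0e-14 / 4.3 x 10^-10 = 2.33e-5.
[H^+] = sqrt(Ka x [C6H5NH3+]) = sqrt(2.33e-5 x 0.04515) = 0.00102 M.
pH = -log(0.00102) = 2.99.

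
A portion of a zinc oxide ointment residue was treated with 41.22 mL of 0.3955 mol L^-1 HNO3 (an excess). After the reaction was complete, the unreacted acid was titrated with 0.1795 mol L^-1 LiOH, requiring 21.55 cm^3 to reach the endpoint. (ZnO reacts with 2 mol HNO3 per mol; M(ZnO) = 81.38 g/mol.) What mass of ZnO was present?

0.506 g

Total n(HNO3) added = 0.3955 x 0.04122 = 0.01630 mol.
n(LiOH) used = 0.1795 x 0.02155 = 0.003868 mol, which equals the excess n(HNO3).
So n(HNO3) consumed by the sample = 0.01630 - 0.003868 = 0.01243 mol.
n(ZnO) = 0.01243 / 2 = 0.006217 mol.
mass = 0.006217 mol x 81.38 g/mol = 0.506 g.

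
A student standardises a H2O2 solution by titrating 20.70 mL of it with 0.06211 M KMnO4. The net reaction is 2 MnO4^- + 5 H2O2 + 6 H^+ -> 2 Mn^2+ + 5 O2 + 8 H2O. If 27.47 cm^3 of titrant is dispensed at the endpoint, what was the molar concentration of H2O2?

n(KMnO4) = 0.06211 x 0.02747 = 0.001706 mol.
From the balanced equation, 2 mol KMnO4 reacts with 5 mol H2O2, so n(H2O2) = 0.001706 x 5/2 = 0.004265 mol.
[H2O2] = 0.004265 / 0.02070 L = 0.206 M.

0.206 M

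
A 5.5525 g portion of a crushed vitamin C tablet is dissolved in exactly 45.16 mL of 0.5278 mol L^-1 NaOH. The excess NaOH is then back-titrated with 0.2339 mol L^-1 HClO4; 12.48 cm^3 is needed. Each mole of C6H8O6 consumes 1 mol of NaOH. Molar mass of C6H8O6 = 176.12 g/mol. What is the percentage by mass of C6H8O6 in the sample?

Total n(NaOH) added = 0.5278 x 0.04516 = 0.02384 mol.
n(HClO4) used = 0.2339 x 0.01248 = 0.002919 mol, which equals the excess n(NaOH).
So n(NaOH) consumed by the sample = 0.02384 - 0.002919 = 0.02092 mol.
n(C6H8O6) = 0.02092 / 1 = 0.02092 mol.
mass C6H8O6 = 0.02092 x 176.12 = 3.684 g, so %C6H8O6 = 3.684/5.5525 x 100 = 66.3%.

66.3%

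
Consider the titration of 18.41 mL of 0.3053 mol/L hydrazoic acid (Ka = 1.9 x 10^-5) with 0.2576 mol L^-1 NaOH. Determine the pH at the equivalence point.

8.93

n(HN3) = 0.3053 x 0.01841 = 0.005621 mol; V(NaOH) at equivalence = 0.005621/0.2576 = 0.02182 L.
At equivalence all the acid is converted to N3-; total volume = 0.01841 + 0.02182 = 0.04023 L, so [N3-] = 0.005621/0.04023 = 0.1397 M.
Kb = Kw/Ka = 1.0e-14 / 1.9 x 10^-5 = 5.26e-10.
[OH^-] = sqrt(Kb x [N3-]) = sqrt(5.26e-10 x 0.1397) = 8.58e-6 M.
pOH = 5.07, so pH = 14.00 - 5.07 = 8.93.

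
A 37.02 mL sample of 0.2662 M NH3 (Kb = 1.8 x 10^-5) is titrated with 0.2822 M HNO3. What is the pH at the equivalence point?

n(NH3) = 0.2662 x 0.03702 = 0.009855 mol; V(HNO3) at equivalence = 0.009855/0.2822 = 0.03492 L.
At equivalence the base is fully converted to NH4+; total volume = 0.07194 L, so [NH4+] = 0.009855/0.07194 = 0.1370 M.
Ka(NH4+) = Kw/Kb = 1.0e-14 / 1.8 x 10^-5 = 5.56e-10.
[H^+] = sqrt(Ka x [NH4+]) = sqrt(5.56e-10 x 0.1370) = 8.72e-6 M.
pH = -log(8.72e-6) = 5.06.

5.06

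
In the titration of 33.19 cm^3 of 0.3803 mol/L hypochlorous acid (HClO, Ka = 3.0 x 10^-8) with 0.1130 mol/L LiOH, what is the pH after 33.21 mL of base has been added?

7.15

Initial n(HClO) = 0.3803 x 0.03319 = 0.01262 mol.
n(LiOH) added = 0.1130 x 0.03321 = 0.003753 mol, converting that many moles of HClO to ClO-.
Remaining n(HClO) = 0.008869 mol; n(ClO-) = 0.003753 mol.
By Henderson-Hasselbalch, pH = pKa + log([A^-]/[HA]) = 7.52 + log(0.003753/0.008869) = 7.52 + (-0.37) = 7.15.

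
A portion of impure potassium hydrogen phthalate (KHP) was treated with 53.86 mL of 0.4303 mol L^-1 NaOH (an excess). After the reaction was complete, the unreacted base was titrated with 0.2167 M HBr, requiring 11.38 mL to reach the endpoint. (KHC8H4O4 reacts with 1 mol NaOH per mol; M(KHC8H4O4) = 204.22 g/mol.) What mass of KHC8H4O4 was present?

4.23 g

Total n(NaOH) added = 0.4303 x 0.05386 = 0.02318 mol.
n(HBr) used = 0.2167 x 0.01138 = 0.002466 mol, which equals the excess n(NaOH).
So n(NaOH) consumed by the sample = 0.02318 - 0.002466 = 0.02071 mol.
n(KHC8H4O4) = 0.02071 / 1 = 0.02071 mol.
mass = 0.02071 mol x 204.22 g/mol = 4.23 g.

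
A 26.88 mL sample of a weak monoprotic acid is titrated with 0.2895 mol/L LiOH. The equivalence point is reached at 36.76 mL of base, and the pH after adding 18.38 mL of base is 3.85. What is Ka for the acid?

1.4 x 10^-4

18.38 mL is half of the equivalence volume, so this is the half-equivalence point where [HA] = [A^-].
At half-equivalence pH = pKa, so pKa = 3.85.
Ka = 10^(-3.85) = 1.4 x 10^-4.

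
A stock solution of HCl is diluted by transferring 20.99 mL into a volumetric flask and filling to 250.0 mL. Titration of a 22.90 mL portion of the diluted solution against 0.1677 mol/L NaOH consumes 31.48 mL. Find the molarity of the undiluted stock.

n(NaOH) = 0.1677 x 0.03148 = 0.005279 mol.
n(HCl) in the aliquot = 0.005279 mol.
[diluted HCl] = 0.005279 / 0.02290 = 0.2305 M.
Dilution factor = 250.0/20.99 = 11.91, so [stock] = 0.2305 x 11.91 = 2.75 M.

2.75 M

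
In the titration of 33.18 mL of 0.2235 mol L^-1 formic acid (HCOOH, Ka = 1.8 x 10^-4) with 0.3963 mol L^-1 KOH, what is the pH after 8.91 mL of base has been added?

3.70

Initial n(HCOOH) = 0.2235 x 0.03318 = 0.007416 mol.
n(KOH) added = 0.3963 x 0.008910 = 0.003531 mol, converting that many moles of HCOOH to HCOO-.
Remaining n(HCOOH) = 0.003885 mol; n(HCOO-) = 0.003531 mol.
By Henderson-Hasselbalch, pH = pKa + log([A^-]/[HA]) = 3.74 + log(0.003531/0.003885) = 3.74 + (-0.04) = 3.70.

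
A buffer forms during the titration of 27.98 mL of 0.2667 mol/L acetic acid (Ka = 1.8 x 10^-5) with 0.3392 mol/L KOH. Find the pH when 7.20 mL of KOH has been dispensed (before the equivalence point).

4.43

Initial n(CH3COOH) = 0.2667 x 0.02798 = 0.007462 mol.
n(KOH) added = 0.3392 x 0.007200 = 0.002442 mol, converting that many moles of CH3COOH to CH3COO-.
Remaining n(CH3COOH) = 0.005020 mol; n(CH3COO-) = 0.002442 mol.
By Henderson-Hasselbalch, pH = pKa + log([A^-]/[HA]) = 4.74 + log(0.002442/0.005020) = 4.74 + (-0.31) = 4.43.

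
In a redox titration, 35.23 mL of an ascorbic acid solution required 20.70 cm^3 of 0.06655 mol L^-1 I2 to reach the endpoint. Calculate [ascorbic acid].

n(I2) = 0.06655 x 0.02070 = 0.001378 mol.
From the balanced equation, 1 mol I2 reacts with 1 mol ascorbic acid, so n(ascorbic acid) = 0.001378 x 1/1 = 0.001378 mol.
[ascorbic acid] = 0.001378 / 0.03523 L = 0.0391 M.

0.0391 M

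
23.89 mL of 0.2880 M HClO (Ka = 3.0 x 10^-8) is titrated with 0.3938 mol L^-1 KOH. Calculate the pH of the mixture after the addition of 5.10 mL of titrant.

Initial n(HClO) = 0.2880 x 0.02389 = 0.006880 mol.
n(KOH) added = 0.3938 x 0.005100 = 0.002008 mol, converting that many moles of HClO to ClO-.
Remaining n(HClO) = 0.004872 mol; n(ClO-) = 0.002008 mol.
By Henderson-Hasselbalch, pH = pKa + log([A^-]/[HA]) = 7.52 + log(0.002008/0.004872) = 7.52 + (-0.38) = 7.14.

7.14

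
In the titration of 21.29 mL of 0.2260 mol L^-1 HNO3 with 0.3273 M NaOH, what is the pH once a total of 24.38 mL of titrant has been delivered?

12.84

n(acid) = 0.2260 x 0.02129 = 0.004812 mol; n(NaOH) added = 0.3273 x 0.02438 = 0.007980 mol.
Base is in excess by 0.007980 - 0.004812 = 0.003168 mol in a total volume of 0.04567 L.
[OH^-] = 0.003168/0.04567 = 0.06937 M, so pOH = 1.16 and pH = 14.00 - 1.16 = 12.84.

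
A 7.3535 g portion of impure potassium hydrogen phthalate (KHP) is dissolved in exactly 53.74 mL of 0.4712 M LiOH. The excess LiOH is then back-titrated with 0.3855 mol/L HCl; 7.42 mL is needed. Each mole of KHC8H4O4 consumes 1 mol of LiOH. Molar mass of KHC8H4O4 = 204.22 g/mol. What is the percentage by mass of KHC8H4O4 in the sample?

62.4%

Total n(LiOH) added = 0.4712 x 0.05374 = 0.02532 mol.
n(HCl) used = 0.3855 x 0.007420 = 0.002860 mol, which equals the excess n(LiOH).
So n(LiOH) consumed by the sample = 0.02532 - 0.002860 = 0.02246 mol.
n(KHC8H4O4) = 0.02246 / 1 = 0.02246 mol.
mass KHC8H4O4 = 0.02246 x 204.22 = 4.587 g, so %KHC8H4O4 = 4.587/7.3535 x 100 = 62.4%.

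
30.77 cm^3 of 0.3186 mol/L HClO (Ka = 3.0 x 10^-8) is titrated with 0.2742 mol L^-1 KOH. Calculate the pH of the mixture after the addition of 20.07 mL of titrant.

7.63

Initial n(HClO) = 0.3186 x 0.03077 = 0.009803 mol.
n(KOH) added = 0.2742 x 0.02007 = 0.005503 mol, converting that many moles of HClO to ClO-.
Remaining n(HClO) = 0.004300 mol; n(ClO-) = 0.005503 mol.
By Henderson-Hasselbalch, pH = pKa + log([A^-]/[HA]) = 7.52 + log(0.005503/0.004300) = 7.52 + (+0.11) = 7.63.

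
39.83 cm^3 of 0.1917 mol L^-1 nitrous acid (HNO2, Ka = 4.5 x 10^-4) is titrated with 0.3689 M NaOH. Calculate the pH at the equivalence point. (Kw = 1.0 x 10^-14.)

n(HNO2) = 0.1917 x 0.03983 = 0.007635 mol; V(NaOH) at equivalence = 0.007635/0.3689 = 0.02070 L.
At equivalence all the acid is converted to NO2-; total volume = 0.03983 + 0.02070 = 0.06053 L, so [NO2-] = 0.007635/0.06053 = 0.1261 M.
Kb = Kw/Ka = 1.0e-14 / 4.5 x 10^-4 = 2.22e-11.
[OH^-] = sqrt(Kb x [NO2-]) = sqrt(2.22e-11 x 0.1261) = 1.67e-6 M.
pOH = 5.78, so pH = 14.00 - 5.78 = 8.22.

8.22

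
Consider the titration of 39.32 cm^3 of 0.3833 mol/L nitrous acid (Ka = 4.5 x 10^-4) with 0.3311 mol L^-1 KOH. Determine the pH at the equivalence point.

n(HNO2) = 0.3833 x 0.03932 = 0.01507 mol; V(KOH) at equivalence = 0.01507/0.3311 = 0.04552 L.
At equivalence all the acid is converted to NO2-; total volume = 0.03932 + 0.04552 = 0.08484 L, so [NO2-] = 0.01507/0.08484 = 0.1776 M.
Kb = Kw/Ka = 1.0e-14 / 4.5 x 10^-4 = 2.22e-11.
[OH^-] = sqrt(Kb x [NO2-]) = sqrt(2.22e-11 x 0.1776) = 1.99e-6 M.
pOH = 5.70, so pH = 14.00 - 5.70 = 8.30.

8.30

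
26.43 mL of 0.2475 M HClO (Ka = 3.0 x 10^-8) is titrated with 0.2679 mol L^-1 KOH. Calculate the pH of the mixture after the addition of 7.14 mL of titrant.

7.14

Initial n(HClO) = 0.2475 x 0.02643 = 0.006541 mol.
n(KOH) added = 0.2679 x 0.007140 = 0.001913 mol, converting that many moles of HClO to ClO-.
Remaining n(HClO) = 0.004629 mol; n(ClO-) = 0.001913 mol.
By Henderson-Hasselbalch, pH = pKa + log([A^-]/[HA]) = 7.52 + log(0.001913/0.004629) = 7.52 + (-0.38) = 7.14.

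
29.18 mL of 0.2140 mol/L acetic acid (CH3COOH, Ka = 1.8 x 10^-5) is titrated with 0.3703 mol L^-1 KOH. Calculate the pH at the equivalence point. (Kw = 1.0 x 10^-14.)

8.94

n(CH3COOH) = 0.2140 x 0.02918 = 0.006245 mol; V(KOH) at equivalence = 0.006245/0.3703 = 0.01686 L.
At equivalence all the acid is converted to CH3COO-; total volume = 0.02918 + 0.01686 = 0.04604 L, so [CH3COO-] = 0.006245/0.04604 = 0.1356 M.
Kb = Kw/Ka = 1.0e-14 / 1.8 x 10^-5 = 5.56e-10.
[OH^-] = sqrt(Kb x [CH3COO-]) = sqrt(5.56e-10 x 0.1356) = 8.68e-6 M.
pOH = 5.06, so pH = 14.00 - 5.06 = 8.94.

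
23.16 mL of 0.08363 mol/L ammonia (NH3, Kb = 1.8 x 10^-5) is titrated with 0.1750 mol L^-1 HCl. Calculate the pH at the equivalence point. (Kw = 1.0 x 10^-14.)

n(NH3) = 0.08363 x 0.02316 = 0.001937 mol; V(HCl) at equivalence = 0.001937/0.1750 = 0.01107 L.
At equivalence the base is fully converted to NH4+; total volume = 0.03423 L, so [NH4+] = 0.001937/0.03423 = 0.05659 M.
Ka(NH4+) = Kw/Kb = 1.0e-14 / 1.8 x 10^-5 = 5.56e-10.
[H^+] = sqrt(Ka x [NH4+]) = sqrt(5.56e-10 x 0.05659) = 5.61e-6 M.
pH = -log(5.61e-6) = 5.25.

5.25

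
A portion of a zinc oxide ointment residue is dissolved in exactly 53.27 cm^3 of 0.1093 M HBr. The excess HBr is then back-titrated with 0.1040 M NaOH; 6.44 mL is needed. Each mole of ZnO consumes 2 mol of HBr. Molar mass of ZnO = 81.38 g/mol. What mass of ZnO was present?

Total n(HBr) added = 0.1093 x 0.05327 = 0.005822 mol.
n(NaOH) used = 0.1040 x 0.006440 = 0.0006698 mol, which equals the excess n(HBr).
So n(HBr) consumed by the sample = 0.005822 - 0.0006698 = 0.005153 mol.
n(ZnO) = 0.005153 / 2 = 0.002576 mol.
mass = 0.002576 mol x 81.38 g/mol = 0.210 g.

0.210 g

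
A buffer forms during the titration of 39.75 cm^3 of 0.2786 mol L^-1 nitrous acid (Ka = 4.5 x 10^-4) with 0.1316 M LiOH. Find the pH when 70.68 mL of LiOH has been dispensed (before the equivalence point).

4.07

Initial n(HNO2) = 0.2786 x 0.03975 = 0.01107 mol.
n(LiOH) added = 0.1316 x 0.07068 = 0.009301 mol, converting that many moles of HNO2 to NO2-.
Remaining n(HNO2) = 0.001773 mol; n(NO2-) = 0.009301 mol.
By Henderson-Hasselbalch, pH = pKa + log([A^-]/[HA]) = 3.35 + log(0.009301/0.001773) = 3.35 + (+0.72) = 4.07.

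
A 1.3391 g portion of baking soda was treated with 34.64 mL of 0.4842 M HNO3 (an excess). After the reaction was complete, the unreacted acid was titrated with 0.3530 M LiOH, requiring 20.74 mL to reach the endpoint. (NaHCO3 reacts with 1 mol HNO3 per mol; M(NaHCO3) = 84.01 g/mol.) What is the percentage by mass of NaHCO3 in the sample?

59.3%

Total n(HNO3) added = 0.4842 x 0.03464 = 0.01677 mol.
n(LiOH) used = 0.3530 x 0.02074 = 0.007321 mol, which equals the excess n(HNO3).
So n(HNO3) consumed by the sample = 0.01677 - 0.007321 = 0.009451 mol.
n(NaHCO3) = 0.009451 / 1 = 0.009451 mol.
mass NaHCO3 = 0.009451 x 84.01 = 0.7940 g, so %NaHCO3 = 0.7940/1.3391 x 100 = 59.3%.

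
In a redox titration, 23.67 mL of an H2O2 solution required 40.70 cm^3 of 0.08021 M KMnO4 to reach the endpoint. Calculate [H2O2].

n(KMnO4) = 0.08021 x 0.04070 = 0.003265 mol.
From the balanced equation, 2 mol KMnO4 reacts with 5 mol H2O2, so n(H2O2) = 0.003265 x 5/2 = 0.008161 mol.
[H2O2] = 0.008161 / 0.02367 L = 0.345 M.

0.345 M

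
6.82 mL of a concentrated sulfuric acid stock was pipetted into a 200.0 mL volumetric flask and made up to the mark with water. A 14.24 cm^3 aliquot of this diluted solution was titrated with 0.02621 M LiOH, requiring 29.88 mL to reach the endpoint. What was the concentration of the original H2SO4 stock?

n(LiOH) = 0.02621 x 0.02988 = 0.0007832 mol.
n(H2SO4) in the aliquot = 0.0007832 x 1/2 = 0.0003916 mol.
[diluted H2SO4] = 0.0003916 / 0.01424 = 0.02750 M.
Dilution factor = 200.0/6.820 = 29.33, so [stock] = 0.02750 x 29.33 = 0.806 M.

0.806 M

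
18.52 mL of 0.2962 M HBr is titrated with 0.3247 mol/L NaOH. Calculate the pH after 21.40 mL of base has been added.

n(acid) = 0.2962 x 0.01852 = 0.005486 mol; n(NaOH) added = 0.3247 x 0.02140 = 0.006949 mol.
Base is in excess by 0.006949 - 0.005486 = 0.001463 mol in a total volume of 0.03992 L.
[OH^-] = 0.001463/0.03992 = 0.03665 M, so pOH = 1.44 and pH = 14.00 - 1.44 = 12.56.

12.56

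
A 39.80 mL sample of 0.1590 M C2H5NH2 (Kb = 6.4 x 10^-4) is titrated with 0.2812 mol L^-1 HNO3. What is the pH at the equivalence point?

n(C2H5NH2) = 0.1590 x 0.03980 = 0.006328 mol; V(HNO3) at equivalence = 0.006328/0.2812 = 0.02250 L.
At equivalence the base is fully converted to C2H5NH3+; total volume = 0.06230 L, so [C2H5NH3+] = 0.006328/0.06230 = 0.1016 M.
Ka(C2H5NH3+) = Kw/Kb = 1.0e-14 / 6.4 x 10^-4 = 1.56e-11.
[H^+] = sqrt(Ka x [C2H5NH3+]) = sqrt(1.56e-11 x 0.1016) = 1.26e-6 M.
pH = -log(1.26e-6) = 5.90.

5.90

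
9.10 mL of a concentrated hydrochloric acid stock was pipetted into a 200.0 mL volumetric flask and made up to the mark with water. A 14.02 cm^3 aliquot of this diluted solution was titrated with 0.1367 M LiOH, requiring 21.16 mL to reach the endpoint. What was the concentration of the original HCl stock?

4.53 M

n(LiOH) = 0.1367 x 0.02116 = 0.002893 mol.
n(HCl) in the aliquot = 0.002893 mol.
[diluted HCl] = 0.002893 / 0.01402 = 0.2063 M.
Dilution factor = 200.0/9.100 = 21.98, so [stock] = 0.2063 x 21.98 = 4.53 M.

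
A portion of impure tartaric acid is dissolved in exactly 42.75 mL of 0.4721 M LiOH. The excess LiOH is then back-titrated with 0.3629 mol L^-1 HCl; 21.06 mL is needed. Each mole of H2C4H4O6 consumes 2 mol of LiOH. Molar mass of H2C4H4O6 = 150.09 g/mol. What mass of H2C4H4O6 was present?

Total n(LiOH) added = 0.4721 x 0.04275 = 0.02018 mol.
n(HCl) used = 0.3629 x 0.02106 = 0.007643 mol, which equals the excess n(LiOH).
So n(LiOH) consumed by the sample = 0.02018 - 0.007643 = 0.01254 mol.
n(H2C4H4O6) = 0.01254 / 2 = 0.006270 mol.
mass = 0.006270 mol x 150.09 g/mol = 0.941 g.

0.941 g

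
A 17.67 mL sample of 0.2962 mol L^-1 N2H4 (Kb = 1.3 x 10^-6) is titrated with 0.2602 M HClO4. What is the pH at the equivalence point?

4.49

n(N2H4) = 0.2962 x 0.01767 = 0.005234 mol; V(HClO4) at equivalence = 0.005234/0.2602 = 0.02011 L.
At equivalence the base is fully converted to N2H5+; total volume = 0.03778 L, so [N2H5+] = 0.005234/0.03778 = 0.1385 M.
Ka(N2H5+) = Kw/Kb = 1.0e-14 / 1.3 x 10^-6 = 7.69e-9.
[H^+] = sqrt(Ka x [N2H5+]) = sqrt(7.69e-9 x 0.1385) = 3.26e-5 M.
pH = -log(3.26e-5) = 4.49.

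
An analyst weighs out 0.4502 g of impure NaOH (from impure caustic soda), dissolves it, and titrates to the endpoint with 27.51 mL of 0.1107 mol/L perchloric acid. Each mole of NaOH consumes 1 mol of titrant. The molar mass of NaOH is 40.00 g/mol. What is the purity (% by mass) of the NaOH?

27.1%

n(HClO4) = 0.1107 x 0.02751 = 0.003045 mol.
n(NaOH) = 0.003045 / 1 = 0.003045 mol.
mass of NaOH = 0.003045 x 40.00 = 0.1218 g.
% purity = 0.1218 / 0.4502 x 100 = 27.1%.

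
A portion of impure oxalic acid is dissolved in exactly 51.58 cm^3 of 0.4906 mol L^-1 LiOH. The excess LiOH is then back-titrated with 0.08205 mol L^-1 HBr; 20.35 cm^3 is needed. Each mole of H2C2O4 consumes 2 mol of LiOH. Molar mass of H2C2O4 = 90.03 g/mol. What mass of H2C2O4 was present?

Total n(LiOH) added = 0.4906 x 0.05158 = 0.02531 mol.
n(HBr) used = 0.08205 x 0.02035 = 0.001670 mol, which equals the excess n(LiOH).
So n(LiOH) consumed by the sample = 0.02531 - 0.001670 = 0.02364 mol.
n(H2C2O4) = 0.02364 / 2 = 0.01182 mol.
mass = 0.01182 mol x 90.03 g/mol = 1.06 g.

1.06 g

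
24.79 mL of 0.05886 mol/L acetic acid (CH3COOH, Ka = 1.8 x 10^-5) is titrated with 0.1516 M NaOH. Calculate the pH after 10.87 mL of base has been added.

n(acid) = 0.05886 x 0.02479 = 0.001459 mol; n(NaOH) added = 0.1516 x 0.01087 = 0.001648 mol.
Base is in excess by 0.001648 - 0.001459 = 0.0001888 mol in a total volume of 0.03566 L.
[OH^-] = 0.0001888/0.03566 = 0.005293 M, so pOH = 2.28 and pH = 14.00 - 2.28 = 11.72.

11.72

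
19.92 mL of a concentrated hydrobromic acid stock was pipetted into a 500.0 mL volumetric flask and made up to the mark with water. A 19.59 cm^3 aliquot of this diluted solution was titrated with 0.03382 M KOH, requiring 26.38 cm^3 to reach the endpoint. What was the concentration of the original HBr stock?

n(KOH) = 0.03382 x 0.02638 = 0.0008922 mol.
n(HBr) in the aliquot = 0.0008922 mol.
[diluted HBr] = 0.0008922 / 0.01959 = 0.04554 M.
Dilution factor = 500.0/19.92 = 25.10, so [stock] = 0.04554 x 25.10 = 1.14 M.

1.14 M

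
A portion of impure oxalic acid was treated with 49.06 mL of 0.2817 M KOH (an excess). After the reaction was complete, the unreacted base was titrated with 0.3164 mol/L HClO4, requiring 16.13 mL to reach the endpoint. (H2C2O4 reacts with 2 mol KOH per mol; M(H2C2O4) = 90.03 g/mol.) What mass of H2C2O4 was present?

Total n(KOH) added = 0.2817 x 0.04906 = 0.01382 mol.
n(HClO4) used = 0.3164 x 0.01613 = 0.005104 mol, which equals the excess n(KOH).
So n(KOH) consumed by the sample = 0.01382 - 0.005104 = 0.008717 mol.
n(H2C2O4) = 0.008717 / 2 = 0.004358 mol.
mass = 0.004358 mol x 90.03 g/mol = 0.392 g.

0.392 g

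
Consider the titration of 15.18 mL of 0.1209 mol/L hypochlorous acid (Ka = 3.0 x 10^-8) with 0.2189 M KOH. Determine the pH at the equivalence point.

n(HClO) = 0.1209 x 0.01518 = 0.001835 mol; V(KOH) at equivalence = 0.001835/0.2189 = 0.008384 L.
At equivalence all the acid is converted to ClO-; total volume = 0.01518 + 0.008384 = 0.02356 L, so [ClO-] = 0.001835/0.02356 = 0.07788 M.
Kb = Kw/Ka = 1.0e-14 / 3.0 x 10^-8 = 3.33e-7.
[OH^-] = sqrt(Kb x [ClO-]) = sqrt(3.33e-7 x 0.07788) = 0.000161 M.
pOH = 3.79, so pH = 14.00 - 3.79 = 10.21.

10.21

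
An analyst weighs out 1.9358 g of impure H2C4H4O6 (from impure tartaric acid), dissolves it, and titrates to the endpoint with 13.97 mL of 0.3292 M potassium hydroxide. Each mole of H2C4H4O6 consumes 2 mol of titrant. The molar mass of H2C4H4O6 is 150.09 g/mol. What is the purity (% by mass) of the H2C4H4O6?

17.8%

n(KOH) = 0.3292 x 0.01397 = 0.004599 mol.
n(H2C4H4O6) = 0.004599 / 2 = 0.002299 mol.
mass of H2C4H4O6 = 0.002299 x 150.09 = 0.3451 g.
% purity = 0.3451 / 1.9358 x 100 = 17.8%.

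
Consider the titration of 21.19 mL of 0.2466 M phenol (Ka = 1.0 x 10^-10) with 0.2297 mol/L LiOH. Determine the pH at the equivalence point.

n(C6H5OH) = 0.2466 x 0.02119 = 0.005225 mol; V(LiOH) at equivalence = 0.005225/0.2297 = 0.02275 L.
At equivalence all the acid is converted to C6H5O-; total volume = 0.02119 + 0.02275 = 0.04394 L, so [C6H5O-] = 0.005225/0.04394 = 0.1189 M.
Kb = Kw/Ka = 1.0e-14 / 1.0 x 10^-10 = 0.000100.
[OH^-] = sqrt(Kb x [C6H5O-]) = sqrt(0.000100 x 0.1189) = 0.00345 M.
pOH = 2.46, so pH = 14.00 - 2.46 = 11.54.

11.54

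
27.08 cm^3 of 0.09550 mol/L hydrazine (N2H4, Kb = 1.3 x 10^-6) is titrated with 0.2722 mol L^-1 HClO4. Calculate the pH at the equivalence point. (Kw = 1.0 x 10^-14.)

n(N2H4) = 0.09550 x 0.02708 = 0.002586 mol; V(HClO4) at equivalence = 0.002586/0.2722 = 0.009501 L.
At equivalence the base is fully converted to N2H5+; total volume = 0.03658 L, so [N2H5+] = 0.002586/0.03658 = 0.07070 M.
Ka(N2H5+) = Kw/Kb = 1.0e-14 / 1.3 x 10^-6 = 7.69e-9.
[H^+] = sqrt(Ka x [N2H5+]) = sqrt(7.69e-9 x 0.07070) = 2.33e-5 M.
pH = -log(2.33e-5) = 4.63.

4.63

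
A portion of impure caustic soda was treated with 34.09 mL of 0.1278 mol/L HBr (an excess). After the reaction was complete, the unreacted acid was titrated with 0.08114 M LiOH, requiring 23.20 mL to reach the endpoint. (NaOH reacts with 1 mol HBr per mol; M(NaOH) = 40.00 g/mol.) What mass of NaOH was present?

0.0990 g

Total n(HBr) added = 0.1278 x 0.03409 = 0.004357 mol.
n(LiOH) used = 0.08114 x 0.02320 = 0.001882 mol, which equals the excess n(HBr).
So n(HBr) consumed by the sample = 0.004357 - 0.001882 = 0.002474 mol.
n(NaOH) = 0.002474 / 1 = 0.002474 mol.
mass = 0.002474 mol x 40.00 g/mol = 0.0990 g.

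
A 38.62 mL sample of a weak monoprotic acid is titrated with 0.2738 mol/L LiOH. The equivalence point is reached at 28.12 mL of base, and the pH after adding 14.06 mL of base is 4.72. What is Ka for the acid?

14.06 mL is half of the equivalence volume, so this is the half-equivalence point where [HA] = [A^-].
At half-equivalence pH = pKa, so pKa = 4.72.
Ka = 10^(-4.72) = 1.9 x 10^-5.

1.9 x 10^-5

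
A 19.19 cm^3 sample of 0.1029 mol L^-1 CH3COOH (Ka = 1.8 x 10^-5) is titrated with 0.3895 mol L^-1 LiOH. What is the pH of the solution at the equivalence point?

8.83

n(CH3COOH) = 0.1029 x 0.01919 = 0.001975 mol; V(LiOH) at equivalence = 0.001975/0.3895 = 0.005070 L.
At equivalence all the acid is converted to CH3COO-; total volume = 0.01919 + 0.005070 = 0.02426 L, so [CH3COO-] = 0.001975/0.02426 = 0.08140 M.
Kb = Kw/Ka = 1.0e-14 / 1.8 x 10^-5 = 5.56e-10.
[OH^-] = sqrt(Kb x [CH3COO-]) = sqrt(5.56e-10 x 0.08140) = 6.72e-6 M.
pOH = 5.17, so pH = 14.00 - 5.17 = 8.83.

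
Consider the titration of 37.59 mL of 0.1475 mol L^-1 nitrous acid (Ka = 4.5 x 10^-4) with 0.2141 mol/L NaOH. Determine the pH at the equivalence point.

n(HNO2) = 0.1475 x 0.03759 = 0.005545 mol; V(NaOH) at equivalence = 0.005545/0.2141 = 0.02590 L.
At equivalence all the acid is converted to NO2-; total volume = 0.03759 + 0.02590 = 0.06349 L, so [NO2-] = 0.005545/0.06349 = 0.08733 M.
Kb = Kw/Ka = 1.0e-14 / 4.5 x 10^-4 = 2.22e-11.
[OH^-] = sqrt(Kb x [NO2-]) = sqrt(2.22e-11 x 0.08733) = 1.39e-6 M.
pOH = 5.86, so pH = 14.00 - 5.86 = 8.14.

8.14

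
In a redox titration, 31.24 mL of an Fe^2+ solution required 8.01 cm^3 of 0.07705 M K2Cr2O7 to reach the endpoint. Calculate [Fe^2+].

n(K2Cr2O7) = 0.07705 x 0.008010 = 0.0006172 mol.
From the balanced equation, 1 mol K2Cr2O7 reacts with 6 mol Fe^2+, so n(Fe^2+) = 0.0006172 x 6/1 = 0.003703 mol.
[Fe^2+] = 0.003703 / 0.03124 L = 0.119 M.

0.119 M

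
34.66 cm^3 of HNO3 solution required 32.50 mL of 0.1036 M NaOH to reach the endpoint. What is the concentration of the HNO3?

0.0971 M

n(NaOH) delivered = 0.1036 x 0.03250 = 0.003367 mol.
For a 1:1 reaction, n(HNO3) = 0.003367 mol.
[HNO3] = 0.003367 mol / 0.03466 L = 0.0971 M.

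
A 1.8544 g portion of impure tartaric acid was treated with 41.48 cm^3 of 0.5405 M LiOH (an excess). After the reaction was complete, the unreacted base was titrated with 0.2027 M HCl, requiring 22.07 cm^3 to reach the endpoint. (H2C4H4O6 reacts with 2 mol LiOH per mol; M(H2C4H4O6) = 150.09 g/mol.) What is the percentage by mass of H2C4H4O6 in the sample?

72.6%

Total n(LiOH) added = 0.5405 x 0.04148 = 0.02242 mol.
n(HCl) used = 0.2027 x 0.02207 = 0.004474 mol, which equals the excess n(LiOH).
So n(LiOH) consumed by the sample = 0.02242 - 0.004474 = 0.01795 mol.
n(H2C4H4O6) = 0.01795 / 2 = 0.008973 mol.
mass H2C4H4O6 = 0.008973 x 150.09 = 1.347 g, so %H2C4H4O6 = 1.347/1.8544 x 100 = 72.6%.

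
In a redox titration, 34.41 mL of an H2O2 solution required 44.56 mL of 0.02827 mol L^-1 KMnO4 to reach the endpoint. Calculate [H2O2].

0.0915 M

n(KMnO4) = 0.02827 x 0.04456 = 0.001260 mol.
From the balanced equation, 2 mol KMnO4 reacts with 5 mol H2O2, so n(H2O2) = 0.001260 x 5/2 = 0.003149 mol.
[H2O2] = 0.003149 / 0.03441 L = 0.0915 M.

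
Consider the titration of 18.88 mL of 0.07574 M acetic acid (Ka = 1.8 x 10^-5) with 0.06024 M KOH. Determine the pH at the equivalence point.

8.64

n(CH3COOH) = 0.07574 x 0.01888 = 0.001430 mol; V(KOH) at equivalence = 0.001430/0.06024 = 0.02374 L.
At equivalence all the acid is converted to CH3COO-; total volume = 0.01888 + 0.02374 = 0.04262 L, so [CH3COO-] = 0.001430/0.04262 = 0.03355 M.
Kb = Kw/Ka = 1.0e-14 / 1.8 x 10^-5 = 5.56e-10.
[OH^-] = sqrt(Kb x [CH3COO-]) = sqrt(5.56e-10 x 0.03355) = 4.32e-6 M.
pOH = 5.36, so pH = 14.00 - 5.36 = 8.64.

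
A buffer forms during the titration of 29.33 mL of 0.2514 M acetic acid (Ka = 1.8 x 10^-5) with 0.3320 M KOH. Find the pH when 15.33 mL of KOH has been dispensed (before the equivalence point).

Initial n(CH3COOH) = 0.2514 x 0.02933 = 0.007374 mol.
n(KOH) added = 0.3320 x 0.01533 = 0.005090 mol, converting that many moles of CH3COOH to CH3COO-.
Remaining n(CH3COOH) = 0.002284 mol; n(CH3COO-) = 0.005090 mol.
By Henderson-Hasselbalch, pH = pKa + log([A^-]/[HA]) = 4.74 + log(0.005090/0.002284) = 4.74 + (+0.35) = 5.09.

5.09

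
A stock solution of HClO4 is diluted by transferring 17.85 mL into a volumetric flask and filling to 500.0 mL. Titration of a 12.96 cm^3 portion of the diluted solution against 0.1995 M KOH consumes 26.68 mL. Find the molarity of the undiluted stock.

n(KOH) = 0.1995 x 0.02668 = 0.005323 mol.
n(HClO4) in the aliquot = 0.005323 mol.
[diluted HClO4] = 0.005323 / 0.01296 = 0.4107 M.
Dilution factor = 500.0/17.85 = 28.01, so [stock] = 0.4107 x 28.01 = 11.5 M.

11.5 M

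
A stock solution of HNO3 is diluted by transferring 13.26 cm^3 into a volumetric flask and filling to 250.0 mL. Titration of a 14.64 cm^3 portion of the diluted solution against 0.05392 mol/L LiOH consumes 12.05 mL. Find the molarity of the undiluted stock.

0.837 M

n(LiOH) = 0.05392 x 0.01205 = 0.0006497 mol.
n(HNO3) in the aliquot = 0.0006497 mol.
[diluted HNO3] = 0.0006497 / 0.01464 = 0.04438 M.
Dilution factor = 250.0/13.26 = 18.85, so [stock] = 0.04438 x 18.85 = 0.837 M.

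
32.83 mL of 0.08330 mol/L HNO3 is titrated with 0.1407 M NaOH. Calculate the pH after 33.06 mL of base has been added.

n(acid) = 0.08330 x 0.03283 = 0.002735 mol; n(NaOH) added = 0.1407 x 0.03306 = 0.004652 mol.
Base is in excess by 0.004652 - 0.002735 = 0.001917 mol in a total volume of 0.06589 L.
[OH^-] = 0.001917/0.06589 = 0.02909 M, so pOH = 1.54 and pH = 14.00 - 1.54 = 12.46.

12.46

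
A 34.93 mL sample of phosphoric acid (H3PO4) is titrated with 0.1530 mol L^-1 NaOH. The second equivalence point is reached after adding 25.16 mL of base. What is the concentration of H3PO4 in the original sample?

n(NaOH) = 0.1530 x 0.02516 = 0.003849 mol.
At the second equivalence point, 2 mol OH^- react per mol H3PO4, so n(H3PO4) = 0.003849 / 2 = 0.001925 mol.
[H3PO4] = 0.001925 / 0.03493 L = 0.0551 M.

0.0551 M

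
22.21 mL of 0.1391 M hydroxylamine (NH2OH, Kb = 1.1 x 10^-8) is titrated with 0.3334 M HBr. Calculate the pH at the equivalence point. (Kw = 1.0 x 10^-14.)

n(NH2OH) = 0.1391 x 0.02221 = 0.003089 mol; V(HBr) at equivalence = 0.003089/0.3334 = 0.009266 L.
At equivalence the base is fully converted to NH3OH+; total volume = 0.03148 L, so [NH3OH+] = 0.003089/0.03148 = 0.09815 M.
Ka(NH3OH+) = Kw/Kb = 1.0e-14 / 1.1 x 10^-8 = 9.09e-7.
[H^+] = sqrt(Ka x [NH3OH+]) = sqrt(9.09e-7 x 0.09815) = 0.000299 M.
pH = -log(0.000299) = 3.52.

3.52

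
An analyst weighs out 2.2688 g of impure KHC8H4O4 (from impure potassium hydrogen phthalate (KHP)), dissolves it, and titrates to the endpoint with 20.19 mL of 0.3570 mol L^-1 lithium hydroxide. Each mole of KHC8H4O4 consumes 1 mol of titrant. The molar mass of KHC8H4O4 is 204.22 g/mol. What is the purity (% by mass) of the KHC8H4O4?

64.9%

n(LiOH) = 0.3570 x 0.02019 = 0.007208 mol.
n(KHC8H4O4) = 0.007208 / 1 = 0.007208 mol.
mass of KHC8H4O4 = 0.007208 x 204.22 = 1.472 g.
% purity = 1.472 / 2.2688 x 100 = 64.9%.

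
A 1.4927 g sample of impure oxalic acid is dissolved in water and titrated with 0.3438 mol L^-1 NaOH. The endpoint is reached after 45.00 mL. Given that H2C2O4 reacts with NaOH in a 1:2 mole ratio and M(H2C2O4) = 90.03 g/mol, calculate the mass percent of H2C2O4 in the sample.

46.7%

n(NaOH) = 0.3438 x 0.04500 = 0.01547 mol.
n(H2C2O4) = 0.01547 / 2 = 0.007736 mol.
mass of H2C2O4 = 0.007736 x 90.03 = 0.6964 g.
% purity = 0.6964 / 1.4927 x 100 = 46.7%.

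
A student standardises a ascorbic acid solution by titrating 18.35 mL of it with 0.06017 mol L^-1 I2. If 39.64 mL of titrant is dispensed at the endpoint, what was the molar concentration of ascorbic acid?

0.130 M

n(I2) = 0.06017 x 0.03964 = 0.002385 mol.
From the balanced equation, 1 mol I2 reacts with 1 mol ascorbic acid, so n(ascorbic acid) = 0.002385 x 1/1 = 0.002385 mol.
[ascorbic acid] = 0.002385 / 0.01835 L = 0.130 M.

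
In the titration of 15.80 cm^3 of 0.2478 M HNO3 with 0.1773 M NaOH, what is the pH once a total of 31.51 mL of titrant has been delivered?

12.55

n(acid) = 0.2478 x 0.01580 = 0.003915 mol; n(NaOH) added = 0.1773 x 0.03151 = 0.005587 mol.
Base is in excess by 0.005587 - 0.003915 = 0.001671 mol in a total volume of 0.04731 L.
[OH^-] = 0.001671/0.04731 = 0.03533 M, so pOH = 1.45 and pH = 14.00 - 1.45 = 12.55.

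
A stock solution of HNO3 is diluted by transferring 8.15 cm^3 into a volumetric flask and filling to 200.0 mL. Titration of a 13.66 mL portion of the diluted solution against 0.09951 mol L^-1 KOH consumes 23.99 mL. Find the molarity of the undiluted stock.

4.29 M

n(KOH) = 0.09951 x 0.02399 = 0.002387 mol.
n(HNO3) in the aliquot = 0.002387 mol.
[diluted HNO3] = 0.002387 / 0.01366 = 0.1748 M.
Dilution factor = 200.0/8.150 = 24.54, so [stock] = 0.1748 x 24.54 = 4.29 M.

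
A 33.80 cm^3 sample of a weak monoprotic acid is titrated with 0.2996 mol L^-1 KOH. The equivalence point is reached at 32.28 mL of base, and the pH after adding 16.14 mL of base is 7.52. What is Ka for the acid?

3.0 x 10^-8

16.14 mL is half of the equivalence volume, so this is the half-equivalence point where [HA] = [A^-].
At half-equivalence pH = pKa, so pKa = 7.52.
Ka = 10^(-7.52) = 3.0 x 10^-8.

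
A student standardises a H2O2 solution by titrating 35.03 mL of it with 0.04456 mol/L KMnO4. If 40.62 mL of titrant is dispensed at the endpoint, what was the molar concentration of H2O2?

n(KMnO4) = 0.04456 x 0.04062 = 0.001810 mol.
From the balanced equation, 2 mol KMnO4 reacts with 5 mol H2O2, so n(H2O2) = 0.001810 x 5/2 = 0.004525 mol.
[H2O2] = 0.004525 / 0.03503 L = 0.129 M.

0.129 M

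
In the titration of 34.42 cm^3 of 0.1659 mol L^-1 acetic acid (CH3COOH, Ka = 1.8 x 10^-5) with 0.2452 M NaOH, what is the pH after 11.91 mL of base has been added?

4.76

Initial n(CH3COOH) = 0.1659 x 0.03442 = 0.005710 mol.
n(NaOH) added = 0.2452 x 0.01191 = 0.002920 mol, converting that many moles of CH3COOH to CH3COO-.
Remaining n(CH3COOH) = 0.002790 mol; n(CH3COO-) = 0.002920 mol.
By Henderson-Hasselbalch, pH = pKa + log([A^-]/[HA]) = 4.74 + log(0.002920/0.002790) = 4.74 + (+0.02) = 4.76.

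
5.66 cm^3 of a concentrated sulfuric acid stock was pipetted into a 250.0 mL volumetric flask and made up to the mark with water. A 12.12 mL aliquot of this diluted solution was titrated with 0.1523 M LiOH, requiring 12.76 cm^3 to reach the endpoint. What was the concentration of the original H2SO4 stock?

3.54 M

n(LiOH) = 0.1523 x 0.01276 = 0.001943 mol.
n(H2SO4) in the aliquot = 0.001943 x 1/2 = 0.0009717 mol.
[diluted H2SO4] = 0.0009717 / 0.01212 = 0.08017 M.
Dilution factor = 250.0/5.660 = 44.17, so [stock] = 0.08017 x 44.17 = 3.54 M.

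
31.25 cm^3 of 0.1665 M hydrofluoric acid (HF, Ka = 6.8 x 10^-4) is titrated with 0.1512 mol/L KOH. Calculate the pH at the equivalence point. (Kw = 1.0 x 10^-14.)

8.03

n(HF) = 0.1665 x 0.03125 = 0.005203 mol; V(KOH) at equivalence = 0.005203/0.1512 = 0.03441 L.
At equivalence all the acid is converted to F-; total volume = 0.03125 + 0.03441 = 0.06566 L, so [F-] = 0.005203/0.06566 = 0.07924 M.
Kb = Kw/Ka = 1.0e-14 / 6.8 x 10^-4 = 1.47e-11.
[OH^-] = sqrt(Kb x [F-]) = sqrt(1.47e-11 x 0.07924) = 1.08e-6 M.
pOH = 5.97, so pH = 14.00 - 5.97 = 8.03.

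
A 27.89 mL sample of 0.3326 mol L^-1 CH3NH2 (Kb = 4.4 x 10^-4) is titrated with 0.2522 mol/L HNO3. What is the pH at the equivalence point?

n(CH3NH2) = 0.3326 x 0.02789 = 0.009276 mol; V(HNO3) at equivalence = 0.009276/0.2522 = 0.03678 L.
At equivalence the base is fully converted to CH3NH3+; total volume = 0.06467 L, so [CH3NH3+] = 0.009276/0.06467 = 0.1434 M.
Ka(CH3NH3+) = Kw/Kb = 1.0e-14 / 4.4 x 10^-4 = 2.27e-11.
[H^+] = sqrt(Ka x [CH3NH3+]) = sqrt(2.27e-11 x 0.1434) = 1.81e-6 M.
pH = -log(1.81e-6) = 5.74.

5.74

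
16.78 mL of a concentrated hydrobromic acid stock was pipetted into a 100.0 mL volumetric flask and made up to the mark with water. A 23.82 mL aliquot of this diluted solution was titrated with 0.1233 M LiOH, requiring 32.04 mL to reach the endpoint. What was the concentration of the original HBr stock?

0.988 M

n(LiOH) = 0.1233 x 0.03204 = 0.003951 mol.
n(HBr) in the aliquot = 0.003951 mol.
[diluted HBr] = 0.003951 / 0.02382 = 0.1658 M.
Dilution factor = 100.0/16.78 = 5.959, so [stock] = 0.1658 x 5.959 = 0.988 M.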